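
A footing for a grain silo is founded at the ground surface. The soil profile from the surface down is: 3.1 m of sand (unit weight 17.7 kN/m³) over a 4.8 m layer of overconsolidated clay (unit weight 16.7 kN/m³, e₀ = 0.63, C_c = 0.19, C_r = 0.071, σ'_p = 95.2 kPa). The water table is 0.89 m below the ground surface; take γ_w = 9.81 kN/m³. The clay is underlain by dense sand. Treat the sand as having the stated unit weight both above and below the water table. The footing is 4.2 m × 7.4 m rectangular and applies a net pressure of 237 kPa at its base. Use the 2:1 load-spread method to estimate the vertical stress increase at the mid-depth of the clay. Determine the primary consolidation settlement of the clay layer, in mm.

Mid-depth of clay below the ground surface: z = 3.1 + 4.8/2 = 5.5 m.
Total vertical stress at mid-clay: σ_v = 17.7×3.1 + 16.7×2.4 = 94.95 kPa.
Pore pressure: u = 9.81×(5.5 − 0.89) = 45.224 kPa.
Initial effective stress: σ'_0 = σ_v − u = 94.95 − 45.224 = 49.726 kPa.
Stress increase at mid-clay by the 2:1 spreading method:
Δσ = qBL/((B+z)(L+z)) = 237×4.2×7.4/((4.2+5.5)(7.4+5.5)) = 58.866 kPa
Final effective stress: σ'_f = 49.726 + 58.866 = 108.59 kPa.
σ'_f = 108.59 > σ'_p = 95.2 kPa, so the stress path crosses the preconsolidation pressure — recompression up to σ'_p, then virgin compression beyond:
S_c = H/(1+e₀)·[C_r·log₁₀(σ'_p/σ'_0) + C_c·log₁₀(σ'_f/σ'_p)]
    = 4.8/1.63 × [0.071×log₁₀(95.2/49.726) + 0.19×log₁₀(108.59/95.2)]
    = 2.9448 × [0.020026 + 0.010859] = 0.09095 m

S_c ≈ 91 mm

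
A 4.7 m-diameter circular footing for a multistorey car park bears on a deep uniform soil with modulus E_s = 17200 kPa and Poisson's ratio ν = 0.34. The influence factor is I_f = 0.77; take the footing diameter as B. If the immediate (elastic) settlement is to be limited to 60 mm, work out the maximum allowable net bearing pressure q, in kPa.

S_e = q·B·(1−ν²)/E_s · I_f  ⇒  q = S_e·E_s / (B·(1−ν²)·I_f).
q = 0.06 × 17200 / (4.7 × 0.8844 × 0.77) = 322.4 kPa

q ≈ 322 kPa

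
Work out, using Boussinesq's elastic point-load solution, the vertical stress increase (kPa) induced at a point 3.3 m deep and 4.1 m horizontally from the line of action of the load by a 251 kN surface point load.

Boussinesq vertical stress below a point load on an elastic half-space:
Δσ_z = 3P/(2πz²) · [1 + (r/z)²]^(−5/2)
r/z = 4.1/3.3 = 1.2424; [1+(r/z)²]^(−5/2) = 0.09691.
Δσ_z = 3×251/(2π×3.3²) × 0.09691 = 11.005 × 0.09691 = 1.066 kPa

Δσ_z ≈ 1.07 kPa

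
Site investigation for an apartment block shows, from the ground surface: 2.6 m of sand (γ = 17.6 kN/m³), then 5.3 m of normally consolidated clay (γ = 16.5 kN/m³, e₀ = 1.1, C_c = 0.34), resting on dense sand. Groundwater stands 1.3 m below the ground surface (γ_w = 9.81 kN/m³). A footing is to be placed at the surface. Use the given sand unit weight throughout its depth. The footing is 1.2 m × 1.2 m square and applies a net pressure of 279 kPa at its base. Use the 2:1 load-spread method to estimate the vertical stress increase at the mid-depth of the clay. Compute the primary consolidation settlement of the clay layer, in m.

Mid-depth of clay below the ground surface: z = 2.6 + 5.3/2 = 5.25 m.
Total vertical stress at mid-clay: σ_v = 17.6×2.6 + 16.5×2.65 = 89.485 kPa.
Pore pressure: u = 9.81×(5.25 − 1.3) = 38.75 kPa.
Initial effective stress: σ'_0 = σ_v − u = 89.485 − 38.75 = 50.735 kPa.
Stress increase at mid-clay by the 2:1 spreading method:
Δσ = qBL/((B+z)(L+z)) = 279×1.2×1.2/((1.2+5.25)(1.2+5.25)) = 9.6571 kPa
Final effective stress: σ'_f = σ'_0 + Δσ = 50.735 + 9.6571 = 60.392 kPa.
Normally consolidated clay, so the full stress increment lies on the virgin compression line:
S_c = C_c·H/(1+e₀)·log₁₀(σ'_f/σ'_0) = 0.34×5.3/(1+1.1)×log₁₀(60.392/50.735)
    = 0.8581 × 0.075672 = 0.06493 m

S_c ≈ 0.0649 m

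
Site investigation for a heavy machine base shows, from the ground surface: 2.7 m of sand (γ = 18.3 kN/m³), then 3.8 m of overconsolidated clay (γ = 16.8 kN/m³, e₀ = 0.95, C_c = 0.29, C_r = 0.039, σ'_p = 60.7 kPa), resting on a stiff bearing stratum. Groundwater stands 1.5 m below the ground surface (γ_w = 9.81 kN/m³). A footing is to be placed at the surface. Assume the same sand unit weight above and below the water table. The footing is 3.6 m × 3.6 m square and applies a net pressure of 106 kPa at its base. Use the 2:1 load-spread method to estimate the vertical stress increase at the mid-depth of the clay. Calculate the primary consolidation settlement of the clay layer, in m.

S_c ≈ 0.0455 m

Mid-depth of clay below the ground surface: z = 2.7 + 3.8/2 = 4.6 m.
Total vertical stress at mid-clay: σ_v = 18.3×2.7 + 16.8×1.9 = 81.33 kPa.
Pore pressure: u = 9.81×(4.6 − 1.5) = 30.411 kPa.
Initial effective stress: σ'_0 = σ_v − u = 81.33 − 30.411 = 50.919 kPa.
Stress increase at mid-clay by the 2:1 spreading method:
Δσ = qBL/((B+z)(L+z)) = 106×3.6×3.6/((3.6+4.6)(3.6+4.6)) = 20.431 kPa
Final effective stress: σ'_f = 50.919 + 20.431 = 71.35 kPa.
σ'_f = 71.35 > σ'_p = 60.7 kPa, so the stress path crosses the preconsolidation pressure — recompression up to σ'_p, then virgin compression beyond:
S_c = H/(1+e₀)·[C_r·log₁₀(σ'_p/σ'_0) + C_c·log₁₀(σ'_f/σ'_p)]
    = 3.8/1.95 × [0.039×log₁₀(60.7/50.919) + 0.29×log₁₀(71.35/60.7)]
    = 1.9487 × [0.002976 + 0.02036] = 0.04547 m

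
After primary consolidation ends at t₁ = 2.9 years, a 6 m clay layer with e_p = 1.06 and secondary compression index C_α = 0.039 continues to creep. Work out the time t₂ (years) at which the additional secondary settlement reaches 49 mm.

S_s = C_α·H/(1+e_p)·log₁₀(t₂/t₁) ⇒ log₁₀(t₂/t₁) = S_s·(1+e_p)/(C_α·H).
log₁₀(t₂/t₁) = 0.049 × (1+1.06) / (0.039×6) = 0.4314
t₂ = t₁ × 10^0.4314 = 2.9 × 2.7 = 7.83 years

t₂ ≈ 7.83 years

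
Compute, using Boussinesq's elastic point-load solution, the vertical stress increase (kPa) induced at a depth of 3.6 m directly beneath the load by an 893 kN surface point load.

Boussinesq vertical stress below a point load on an elastic half-space:
Δσ_z = 3P/(2πz²) · [1 + (r/z)²]^(−5/2)
r/z = 0/3.6 = 0; [1+(r/z)²]^(−5/2) = 1.
Δσ_z = 3×893/(2π×3.6²) × 1 = 32.899 × 1 = 32.9 kPa

Δσ_z ≈ 32.9 kPa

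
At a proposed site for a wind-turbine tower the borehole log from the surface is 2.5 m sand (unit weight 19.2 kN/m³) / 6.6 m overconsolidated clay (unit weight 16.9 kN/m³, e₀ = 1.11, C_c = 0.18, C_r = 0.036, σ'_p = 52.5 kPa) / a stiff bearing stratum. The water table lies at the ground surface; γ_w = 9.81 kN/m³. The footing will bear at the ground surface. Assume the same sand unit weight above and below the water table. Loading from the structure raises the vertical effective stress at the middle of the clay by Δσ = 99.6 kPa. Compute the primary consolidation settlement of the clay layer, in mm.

S_c ≈ 256 mm

Mid-depth of clay below the ground surface: z = 2.5 + 6.6/2 = 5.8 m.
Total vertical stress at mid-clay: σ_v = 19.2×2.5 + 16.9×3.3 = 103.77 kPa.
Pore pressure: u = 9.81×(5.8 − 0) = 56.898 kPa.
Initial effective stress: σ'_0 = σ_v − u = 103.77 − 56.898 = 46.872 kPa.
Final effective stress: σ'_f = 46.872 + 99.6 = 146.47 kPa.
σ'_f = 146.47 > σ'_p = 52.5 kPa, so the stress path crosses the preconsolidation pressure — recompression up to σ'_p, then virgin compression beyond:
S_c = H/(1+e₀)·[C_r·log₁₀(σ'_p/σ'_0) + C_c·log₁₀(σ'_f/σ'_p)]
    = 6.6/2.11 × [0.036×log₁₀(52.5/46.872) + 0.18×log₁₀(146.47/52.5)]
    = 3.128 × [0.0017728 + 0.080206] = 0.2564 m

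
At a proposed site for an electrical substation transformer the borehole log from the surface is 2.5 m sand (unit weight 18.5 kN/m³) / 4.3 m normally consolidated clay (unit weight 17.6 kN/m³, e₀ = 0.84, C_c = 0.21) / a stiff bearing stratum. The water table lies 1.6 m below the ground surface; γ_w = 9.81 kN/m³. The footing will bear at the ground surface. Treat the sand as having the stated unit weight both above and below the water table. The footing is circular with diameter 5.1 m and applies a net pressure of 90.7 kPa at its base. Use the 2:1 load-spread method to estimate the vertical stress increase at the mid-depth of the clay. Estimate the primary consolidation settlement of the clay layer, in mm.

Mid-depth of clay below the ground surface: z = 2.5 + 4.3/2 = 4.65 m.
Total vertical stress at mid-clay: σ_v = 18.5×2.5 + 17.6×2.15 = 84.09 kPa.
Pore pressure: u = 9.81×(4.65 − 1.6) = 29.921 kPa.
Initial effective stress: σ'_0 = σ_v − u = 84.09 − 29.921 = 54.169 kPa.
Stress increase at mid-clay by the 2:1 spreading method:
Δσ ≈ qD²/(D+z)² = 90.7×5.1²/(5.1+4.65)² = 24.816 kPa
Final effective stress: σ'_f = σ'_0 + Δσ = 54.169 + 24.816 = 78.985 kPa.
Normally consolidated clay, so the full stress increment lies on the virgin compression line:
S_c = C_c·H/(1+e₀)·log₁₀(σ'_f/σ'_0) = 0.21×4.3/(1+0.84)×log₁₀(78.985/54.169)
    = 0.49076 × 0.16379 = 0.08038 m

S_c ≈ 80.4 mm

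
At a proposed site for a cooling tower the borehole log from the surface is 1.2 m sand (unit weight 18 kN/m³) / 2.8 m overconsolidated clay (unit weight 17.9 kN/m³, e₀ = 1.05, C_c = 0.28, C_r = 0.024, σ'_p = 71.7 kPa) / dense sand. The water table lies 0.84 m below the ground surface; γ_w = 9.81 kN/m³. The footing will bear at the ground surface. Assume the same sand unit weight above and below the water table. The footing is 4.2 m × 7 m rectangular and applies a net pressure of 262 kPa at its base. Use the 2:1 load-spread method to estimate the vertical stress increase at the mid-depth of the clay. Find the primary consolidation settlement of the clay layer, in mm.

Mid-depth of clay below the ground surface: z = 1.2 + 2.8/2 = 2.6 m.
Total vertical stress at mid-clay: σ_v = 18×1.2 + 17.9×1.4 = 46.66 kPa.
Pore pressure: u = 9.81×(2.6 − 0.84) = 17.266 kPa.
Initial effective stress: σ'_0 = σ_v − u = 46.66 − 17.266 = 29.394 kPa.
Stress increase at mid-clay by the 2:1 spreading method:
Δσ = qBL/((B+z)(L+z)) = 262×4.2×7/((4.2+2.6)(7+2.6)) = 118 kPa
Final effective stress: σ'_f = 29.394 + 118 = 147.39 kPa.
σ'_f = 147.39 > σ'_p = 71.7 kPa, so the stress path crosses the preconsolidation pressure — recompression up to σ'_p, then virgin compression beyond:
S_c = H/(1+e₀)·[C_r·log₁₀(σ'_p/σ'_0) + C_c·log₁₀(σ'_f/σ'_p)]
    = 2.8/2.05 × [0.024×log₁₀(71.7/29.394) + 0.28×log₁₀(147.39/71.7)]
    = 1.3659 × [0.0092943 + 0.087626] = 0.1324 m

S_c ≈ 132 mm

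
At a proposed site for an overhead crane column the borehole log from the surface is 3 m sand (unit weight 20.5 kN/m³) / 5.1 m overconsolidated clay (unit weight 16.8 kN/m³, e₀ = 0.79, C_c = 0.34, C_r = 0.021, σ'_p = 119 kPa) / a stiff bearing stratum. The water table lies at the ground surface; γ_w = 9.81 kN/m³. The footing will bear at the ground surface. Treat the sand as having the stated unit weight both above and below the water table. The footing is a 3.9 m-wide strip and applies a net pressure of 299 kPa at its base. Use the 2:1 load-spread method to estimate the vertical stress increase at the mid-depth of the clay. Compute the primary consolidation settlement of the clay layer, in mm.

Mid-depth of clay below the ground surface: z = 3 + 5.1/2 = 5.55 m.
Total vertical stress at mid-clay: σ_v = 20.5×3 + 16.8×2.55 = 104.34 kPa.
Pore pressure: u = 9.81×(5.55 − 0) = 54.446 kPa.
Initial effective stress: σ'_0 = σ_v − u = 104.34 − 54.446 = 49.894 kPa.
Stress increase at mid-clay by the 2:1 spreading method:
Δσ = qB/(B+z) = 299×3.9/(3.9+5.55) = 123.4 kPa
Final effective stress: σ'_f = 49.894 + 123.4 = 173.29 kPa.
σ'_f = 173.29 > σ'_p = 119 kPa, so the stress path crosses the preconsolidation pressure — recompression up to σ'_p, then virgin compression beyond:
S_c = H/(1+e₀)·[C_r·log₁₀(σ'_p/σ'_0) + C_c·log₁₀(σ'_f/σ'_p)]
    = 5.1/1.79 × [0.021×log₁₀(119/49.894) + 0.34×log₁₀(173.29/119)]
    = 2.8492 × [0.0079275 + 0.055497] = 0.1807 m

S_c ≈ 181 mm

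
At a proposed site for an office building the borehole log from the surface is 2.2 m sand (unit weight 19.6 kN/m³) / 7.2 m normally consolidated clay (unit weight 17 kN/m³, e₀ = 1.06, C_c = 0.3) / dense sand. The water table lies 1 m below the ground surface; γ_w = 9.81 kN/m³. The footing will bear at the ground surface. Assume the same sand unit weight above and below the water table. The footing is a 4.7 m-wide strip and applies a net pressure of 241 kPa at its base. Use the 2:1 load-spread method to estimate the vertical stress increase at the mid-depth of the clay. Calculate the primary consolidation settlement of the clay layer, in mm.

Mid-depth of clay below the ground surface: z = 2.2 + 7.2/2 = 5.8 m.
Total vertical stress at mid-clay: σ_v = 19.6×2.2 + 17×3.6 = 104.32 kPa.
Pore pressure: u = 9.81×(5.8 − 1) = 47.088 kPa.
Initial effective stress: σ'_0 = σ_v − u = 104.32 − 47.088 = 57.232 kPa.
Stress increase at mid-clay by the 2:1 spreading method:
Δσ = qB/(B+z) = 241×4.7/(4.7+5.8) = 107.88 kPa
Final effective stress: σ'_f = σ'_0 + Δσ = 57.232 + 107.88 = 165.11 kPa.
Normally consolidated clay, so the full stress increment lies on the virgin compression line:
S_c = C_c·H/(1+e₀)·log₁₀(σ'_f/σ'_0) = 0.3×7.2/(1+1.06)×log₁₀(165.11/57.232)
    = 1.0485 × 0.46013 = 0.4824 m

S_c ≈ 482 mm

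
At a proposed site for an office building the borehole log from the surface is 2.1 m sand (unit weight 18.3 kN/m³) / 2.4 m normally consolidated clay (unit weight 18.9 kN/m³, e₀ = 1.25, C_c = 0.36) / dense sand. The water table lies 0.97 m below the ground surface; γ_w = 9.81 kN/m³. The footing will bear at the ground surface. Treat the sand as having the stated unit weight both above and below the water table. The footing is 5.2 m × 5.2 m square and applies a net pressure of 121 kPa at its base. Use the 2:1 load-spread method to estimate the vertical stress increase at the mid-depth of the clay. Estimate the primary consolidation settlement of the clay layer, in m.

S_c ≈ 0.13 m

Mid-depth of clay below the ground surface: z = 2.1 + 2.4/2 = 3.3 m.
Total vertical stress at mid-clay: σ_v = 18.3×2.1 + 18.9×1.2 = 61.11 kPa.
Pore pressure: u = 9.81×(3.3 − 0.97) = 22.857 kPa.
Initial effective stress: σ'_0 = σ_v − u = 61.11 − 22.857 = 38.253 kPa.
Stress increase at mid-clay by the 2:1 spreading method:
Δσ = qBL/((B+z)(L+z)) = 121×5.2×5.2/((5.2+3.3)(5.2+3.3)) = 45.285 kPa
Final effective stress: σ'_f = σ'_0 + Δσ = 38.253 + 45.285 = 83.538 kPa.
Normally consolidated clay, so the full stress increment lies on the virgin compression line:
S_c = C_c·H/(1+e₀)·log₁₀(σ'_f/σ'_0) = 0.36×2.4/(1+1.25)×log₁₀(83.538/38.253)
    = 0.384 × 0.33922 = 0.1303 m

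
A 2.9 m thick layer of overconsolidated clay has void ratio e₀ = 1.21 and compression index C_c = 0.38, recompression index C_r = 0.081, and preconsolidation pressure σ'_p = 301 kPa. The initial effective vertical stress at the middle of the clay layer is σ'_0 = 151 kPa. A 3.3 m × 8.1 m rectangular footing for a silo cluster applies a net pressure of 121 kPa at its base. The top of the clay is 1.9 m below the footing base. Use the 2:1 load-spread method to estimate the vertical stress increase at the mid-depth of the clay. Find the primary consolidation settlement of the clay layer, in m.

S_c ≈ 0.0114 m

Mid-depth of clay below the footing base: z = 1.9 + 2.9/2 = 3.35 m.
Stress increase at mid-clay by the 2:1 spreading method:
Δσ = qBL/((B+z)(L+z)) = 121×3.3×8.1/((3.3+3.35)(8.1+3.35)) = 42.477 kPa
Final effective stress: σ'_f = 151 + 42.477 = 193.48 kPa.
σ'_f = 193.48 ≤ σ'_p = 301 kPa, so the clay remains overconsolidated and only the recompression index applies:
S_c = C_r·H/(1+e₀)·log₁₀(σ'_f/σ'_0) = 0.081×2.9/2.21×log₁₀(193.48/151)
    = 0.10629 × 0.10766 = 0.01144 m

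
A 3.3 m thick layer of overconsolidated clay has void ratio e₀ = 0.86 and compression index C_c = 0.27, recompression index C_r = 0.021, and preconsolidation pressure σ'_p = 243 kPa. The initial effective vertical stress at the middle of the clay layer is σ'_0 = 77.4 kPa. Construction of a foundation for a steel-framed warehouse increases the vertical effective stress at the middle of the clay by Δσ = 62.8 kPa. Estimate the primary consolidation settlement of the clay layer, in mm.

Final effective stress: σ'_f = 77.4 + 62.8 = 140.2 kPa.
σ'_f = 140.2 ≤ σ'_p = 243 kPa, so the clay remains overconsolidated and only the recompression index applies:
S_c = C_r·H/(1+e₀)·log₁₀(σ'_f/σ'_0) = 0.021×3.3/1.86×log₁₀(140.2/77.4)
    = 0.037258 × 0.25801 = 0.009613 m

S_c ≈ 9.61 mm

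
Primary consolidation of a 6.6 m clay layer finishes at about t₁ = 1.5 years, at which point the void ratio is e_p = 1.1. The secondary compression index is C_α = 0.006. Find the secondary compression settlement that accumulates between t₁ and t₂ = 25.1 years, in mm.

Secondary compression: S_s = C_α·H/(1+e_p)·log₁₀(t₂/t₁)
S_s = 0.006×6.6/(1+1.1)×log₁₀(25.1/1.5)
    = 0.01886 × 1.224 = 0.02307 m

S_s ≈ 23.1 mm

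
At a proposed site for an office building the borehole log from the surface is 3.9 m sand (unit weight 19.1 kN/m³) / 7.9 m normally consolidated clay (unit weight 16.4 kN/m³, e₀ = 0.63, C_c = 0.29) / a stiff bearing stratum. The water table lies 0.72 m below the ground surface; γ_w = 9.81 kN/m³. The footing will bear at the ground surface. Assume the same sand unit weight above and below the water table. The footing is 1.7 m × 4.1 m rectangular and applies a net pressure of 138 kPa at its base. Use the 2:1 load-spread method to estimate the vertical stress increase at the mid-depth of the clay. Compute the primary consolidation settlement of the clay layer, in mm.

Mid-depth of clay below the ground surface: z = 3.9 + 7.9/2 = 7.85 m.
Total vertical stress at mid-clay: σ_v = 19.1×3.9 + 16.4×3.95 = 139.27 kPa.
Pore pressure: u = 9.81×(7.85 − 0.72) = 69.945 kPa.
Initial effective stress: σ'_0 = σ_v − u = 139.27 − 69.945 = 69.325 kPa.
Stress increase at mid-clay by the 2:1 spreading method:
Δσ = qBL/((B+z)(L+z)) = 138×1.7×4.1/((1.7+7.85)(4.1+7.85)) = 8.4283 kPa
Final effective stress: σ'_f = σ'_0 + Δσ = 69.325 + 8.4283 = 77.753 kPa.
Normally consolidated clay, so the full stress increment lies on the virgin compression line:
S_c = C_c·H/(1+e₀)·log₁₀(σ'_f/σ'_0) = 0.29×7.9/(1+0.63)×log₁₀(77.753/69.325)
    = 1.4055 × 0.049827 = 0.07003 m

S_c ≈ 70 mm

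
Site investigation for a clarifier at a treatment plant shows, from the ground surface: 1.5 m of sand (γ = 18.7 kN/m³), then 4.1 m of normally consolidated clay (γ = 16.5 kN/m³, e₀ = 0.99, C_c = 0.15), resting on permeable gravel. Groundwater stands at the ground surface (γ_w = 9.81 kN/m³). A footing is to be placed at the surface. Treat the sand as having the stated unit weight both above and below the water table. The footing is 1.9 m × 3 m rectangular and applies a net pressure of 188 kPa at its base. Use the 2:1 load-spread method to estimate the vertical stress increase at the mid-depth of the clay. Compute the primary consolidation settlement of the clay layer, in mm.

Mid-depth of clay below the ground surface: z = 1.5 + 4.1/2 = 3.55 m.
Total vertical stress at mid-clay: σ_v = 18.7×1.5 + 16.5×2.05 = 61.875 kPa.
Pore pressure: u = 9.81×(3.55 − 0) = 34.825 kPa.
Initial effective stress: σ'_0 = σ_v − u = 61.875 − 34.825 = 27.05 kPa.
Stress increase at mid-clay by the 2:1 spreading method:
Δσ = qBL/((B+z)(L+z)) = 188×1.9×3/((1.9+3.55)(3+3.55)) = 30.019 kPa
Final effective stress: σ'_f = σ'_0 + Δσ = 27.05 + 30.019 = 57.069 kPa.
Normally consolidated clay, so the full stress increment lies on the virgin compression line:
S_c = C_c·H/(1+e₀)·log₁₀(σ'_f/σ'_0) = 0.15×4.1/(1+0.99)×log₁₀(57.069/27.05)
    = 0.30905 × 0.32423 = 0.1002 m

S_c ≈ 100 mm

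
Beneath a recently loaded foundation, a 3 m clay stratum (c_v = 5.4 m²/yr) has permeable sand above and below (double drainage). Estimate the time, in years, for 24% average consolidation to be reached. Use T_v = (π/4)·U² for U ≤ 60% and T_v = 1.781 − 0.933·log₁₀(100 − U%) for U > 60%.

Drainage path length: H_d = H/2 = 1.5 m (double drainage).
U ≤ 60%: T_v = (π/4)·U² = (π/4)×0.24² = 0.045239.
t = T_v·H_d²/c_v = 0.045239×1.5²/5.4 = 0.01885 years.

t ≈ 0.0188 years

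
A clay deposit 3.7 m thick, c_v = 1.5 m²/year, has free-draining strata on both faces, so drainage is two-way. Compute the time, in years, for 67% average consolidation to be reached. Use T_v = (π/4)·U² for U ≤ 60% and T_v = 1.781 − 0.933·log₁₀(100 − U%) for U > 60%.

Drainage path length: H_d = H/2 = 1.85 m (double drainage).
U > 60%: T_v = 1.781 − 0.933·log₁₀(100 − 67) = 0.36423.
t = T_v·H_d²/c_v = 0.36423×1.85²/1.5 = 0.8311 years.

t ≈ 0.831 years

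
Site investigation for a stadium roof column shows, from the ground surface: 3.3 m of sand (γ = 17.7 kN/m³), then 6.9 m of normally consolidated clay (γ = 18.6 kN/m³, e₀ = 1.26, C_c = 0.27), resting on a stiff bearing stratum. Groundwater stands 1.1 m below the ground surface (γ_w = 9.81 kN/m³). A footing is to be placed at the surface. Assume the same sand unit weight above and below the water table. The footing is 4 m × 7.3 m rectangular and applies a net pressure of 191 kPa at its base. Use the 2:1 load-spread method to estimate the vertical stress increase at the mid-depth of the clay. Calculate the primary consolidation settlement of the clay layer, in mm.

S_c ≈ 157 mm

Mid-depth of clay below the ground surface: z = 3.3 + 6.9/2 = 6.75 m.
Total vertical stress at mid-clay: σ_v = 17.7×3.3 + 18.6×3.45 = 122.58 kPa.
Pore pressure: u = 9.81×(6.75 − 1.1) = 55.427 kPa.
Initial effective stress: σ'_0 = σ_v − u = 122.58 − 55.427 = 67.153 kPa.
Stress increase at mid-clay by the 2:1 spreading method:
Δσ = qBL/((B+z)(L+z)) = 191×4×7.3/((4+6.75)(7.3+6.75)) = 36.926 kPa
Final effective stress: σ'_f = σ'_0 + Δσ = 67.153 + 36.926 = 104.08 kPa.
Normally consolidated clay, so the full stress increment lies on the virgin compression line:
S_c = C_c·H/(1+e₀)·log₁₀(σ'_f/σ'_0) = 0.27×6.9/(1+1.26)×log₁₀(104.08/67.153)
    = 0.82434 × 0.1903 = 0.1569 m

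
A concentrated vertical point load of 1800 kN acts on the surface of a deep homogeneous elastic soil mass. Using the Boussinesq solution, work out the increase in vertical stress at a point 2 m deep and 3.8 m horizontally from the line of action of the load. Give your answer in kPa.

Boussinesq vertical stress below a point load on an elastic half-space:
Δσ_z = 3P/(2πz²) · [1 + (r/z)²]^(−5/2)
r/z = 3.8/2 = 1.9; [1+(r/z)²]^(−5/2) = 0.021915.
Δσ_z = 3×1800/(2π×2²) × 0.021915 = 214.86 × 0.021915 = 4.709 kPa

Δσ_z ≈ 4.71 kPa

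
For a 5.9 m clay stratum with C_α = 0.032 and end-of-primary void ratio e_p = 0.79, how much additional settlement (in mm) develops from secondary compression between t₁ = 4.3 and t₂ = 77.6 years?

Secondary compression: S_s = C_α·H/(1+e_p)·log₁₀(t₂/t₁)
S_s = 0.032×5.9/(1+0.79)×log₁₀(77.6/4.3)
    = 0.1055 × 1.256 = 0.1325 m

S_s ≈ 133 mm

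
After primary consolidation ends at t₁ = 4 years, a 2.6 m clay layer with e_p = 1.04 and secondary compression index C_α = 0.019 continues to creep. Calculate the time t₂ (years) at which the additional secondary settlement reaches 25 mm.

t₂ ≈ 43.1 years

S_s = C_α·H/(1+e_p)·log₁₀(t₂/t₁) ⇒ log₁₀(t₂/t₁) = S_s·(1+e_p)/(C_α·H).
log₁₀(t₂/t₁) = 0.025 × (1+1.04) / (0.019×2.6) = 1.032
t₂ = t₁ × 10^1.032 = 4 × 10.77 = 43.1 years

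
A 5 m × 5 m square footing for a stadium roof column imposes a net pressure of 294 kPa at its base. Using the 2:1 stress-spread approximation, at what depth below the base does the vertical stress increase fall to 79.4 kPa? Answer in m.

z ≈ 4.62 m

2:1 spreading — at depth z the loaded area has grown by z in each plan dimension:
qB²/(B+z)² = Δσ_z ⇒ z = B(√(q/Δσ_z) − 1) = 5×(√(294/79.4) − 1) = 4.621 m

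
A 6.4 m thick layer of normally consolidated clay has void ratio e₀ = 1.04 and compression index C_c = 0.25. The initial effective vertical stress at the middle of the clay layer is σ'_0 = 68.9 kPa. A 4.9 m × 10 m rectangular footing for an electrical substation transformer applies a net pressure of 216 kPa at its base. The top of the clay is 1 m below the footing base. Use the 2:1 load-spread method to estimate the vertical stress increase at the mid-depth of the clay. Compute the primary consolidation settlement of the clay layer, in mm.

S_c ≈ 267 mm

Mid-depth of clay below the footing base: z = 1 + 6.4/2 = 4.2 m.
Stress increase at mid-clay by the 2:1 spreading method:
Δσ = qBL/((B+z)(L+z)) = 216×4.9×10/((4.9+4.2)(10+4.2)) = 81.907 kPa
Final effective stress: σ'_f = σ'_0 + Δσ = 68.9 + 81.907 = 150.81 kPa.
Normally consolidated clay, so the full stress increment lies on the virgin compression line:
S_c = C_c·H/(1+e₀)·log₁₀(σ'_f/σ'_0) = 0.25×6.4/(1+1.04)×log₁₀(150.81/68.9)
    = 0.78431 × 0.34021 = 0.2668 m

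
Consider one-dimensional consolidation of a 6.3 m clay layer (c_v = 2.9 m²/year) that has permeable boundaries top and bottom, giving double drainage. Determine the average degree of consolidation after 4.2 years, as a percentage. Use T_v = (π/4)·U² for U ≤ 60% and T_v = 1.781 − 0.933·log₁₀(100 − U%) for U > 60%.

U ≈ 96.1 %

Drainage path length: H_d = H/2 = 3.15 m (double drainage).
T_v = c_v·t/H_d² = 2.9×4.2/3.15² = 1.2275.
T_v = 1.2275 corresponds to the U > 60% branch:
U = 1 − 10^((1.781 − T_v)/0.933)/100 = 0.9608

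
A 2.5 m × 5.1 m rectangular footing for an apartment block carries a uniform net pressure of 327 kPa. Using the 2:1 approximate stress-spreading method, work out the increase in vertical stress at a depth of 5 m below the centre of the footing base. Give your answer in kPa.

Δσ_z ≈ 55 kPa

By the 2:1 method the load spreads at 1 horizontal : 2 vertical, so at depth z the loaded area has grown by z in each plan dimension:
Δσ = qBL/((B+z)(L+z)) = 327×2.5×5.1/((2.5+5)(5.1+5)) = 55.04 kPa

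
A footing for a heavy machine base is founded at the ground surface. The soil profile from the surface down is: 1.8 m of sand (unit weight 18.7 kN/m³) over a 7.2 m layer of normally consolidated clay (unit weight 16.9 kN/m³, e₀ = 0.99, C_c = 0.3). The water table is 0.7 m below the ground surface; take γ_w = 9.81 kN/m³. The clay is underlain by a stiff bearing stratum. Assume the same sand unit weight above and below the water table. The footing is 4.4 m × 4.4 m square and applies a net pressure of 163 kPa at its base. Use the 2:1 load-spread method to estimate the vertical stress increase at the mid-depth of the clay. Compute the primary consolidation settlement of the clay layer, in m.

S_c ≈ 0.244 m

Mid-depth of clay below the ground surface: z = 1.8 + 7.2/2 = 5.4 m.
Total vertical stress at mid-clay: σ_v = 18.7×1.8 + 16.9×3.6 = 94.5 kPa.
Pore pressure: u = 9.81×(5.4 − 0.7) = 46.107 kPa.
Initial effective stress: σ'_0 = σ_v − u = 94.5 − 46.107 = 48.393 kPa.
Stress increase at mid-clay by the 2:1 spreading method:
Δσ = qBL/((B+z)(L+z)) = 163×4.4×4.4/((4.4+5.4)(4.4+5.4)) = 32.858 kPa
Final effective stress: σ'_f = σ'_0 + Δσ = 48.393 + 32.858 = 81.251 kPa.
Normally consolidated clay, so the full stress increment lies on the virgin compression line:
S_c = C_c·H/(1+e₀)·log₁₀(σ'_f/σ'_0) = 0.3×7.2/(1+0.99)×log₁₀(81.251/48.393)
    = 1.0854 × 0.22505 = 0.2443 m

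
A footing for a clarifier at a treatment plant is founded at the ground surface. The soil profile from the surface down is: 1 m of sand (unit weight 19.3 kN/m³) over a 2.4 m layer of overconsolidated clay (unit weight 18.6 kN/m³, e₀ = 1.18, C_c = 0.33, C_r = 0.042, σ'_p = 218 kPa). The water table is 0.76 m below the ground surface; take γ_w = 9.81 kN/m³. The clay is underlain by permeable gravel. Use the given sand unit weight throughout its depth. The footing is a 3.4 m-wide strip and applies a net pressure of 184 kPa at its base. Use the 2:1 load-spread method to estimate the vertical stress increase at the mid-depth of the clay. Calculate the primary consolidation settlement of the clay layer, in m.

S_c ≈ 0.0326 m

Mid-depth of clay below the ground surface: z = 1 + 2.4/2 = 2.2 m.
Total vertical stress at mid-clay: σ_v = 19.3×1 + 18.6×1.2 = 41.62 kPa.
Pore pressure: u = 9.81×(2.2 − 0.76) = 14.126 kPa.
Initial effective stress: σ'_0 = σ_v − u = 41.62 − 14.126 = 27.494 kPa.
Stress increase at mid-clay by the 2:1 spreading method:
Δσ = qB/(B+z) = 184×3.4/(3.4+2.2) = 111.71 kPa
Final effective stress: σ'_f = 27.494 + 111.71 = 139.2 kPa.
σ'_f = 139.2 ≤ σ'_p = 218 kPa, so the clay remains overconsolidated and only the recompression index applies:
S_c = C_r·H/(1+e₀)·log₁₀(σ'_f/σ'_0) = 0.042×2.4/2.18×log₁₀(139.2/27.494)
    = 0.046238 × 0.7044 = 0.03257 m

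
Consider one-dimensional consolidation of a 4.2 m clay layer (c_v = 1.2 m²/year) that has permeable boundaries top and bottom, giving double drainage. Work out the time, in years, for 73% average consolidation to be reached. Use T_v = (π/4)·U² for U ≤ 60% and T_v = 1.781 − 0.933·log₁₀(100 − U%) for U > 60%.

t ≈ 1.64 years

Drainage path length: H_d = H/2 = 2.1 m (double drainage).
U > 60%: T_v = 1.781 − 0.933·log₁₀(100 − 73) = 0.44554.
t = T_v·H_d²/c_v = 0.44554×2.1²/1.2 = 1.637 years.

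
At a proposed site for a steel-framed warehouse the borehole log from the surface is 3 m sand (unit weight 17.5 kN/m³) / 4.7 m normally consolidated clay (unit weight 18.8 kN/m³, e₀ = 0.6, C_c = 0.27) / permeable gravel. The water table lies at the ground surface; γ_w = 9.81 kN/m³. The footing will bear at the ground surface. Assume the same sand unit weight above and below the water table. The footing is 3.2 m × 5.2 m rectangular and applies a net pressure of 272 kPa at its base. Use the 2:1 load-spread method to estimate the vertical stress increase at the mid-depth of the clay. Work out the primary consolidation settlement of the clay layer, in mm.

Mid-depth of clay below the ground surface: z = 3 + 4.7/2 = 5.35 m.
Total vertical stress at mid-clay: σ_v = 17.5×3 + 18.8×2.35 = 96.68 kPa.
Pore pressure: u = 9.81×(5.35 − 0) = 52.483 kPa.
Initial effective stress: σ'_0 = σ_v − u = 96.68 − 52.483 = 44.197 kPa.
Stress increase at mid-clay by the 2:1 spreading method:
Δσ = qBL/((B+z)(L+z)) = 272×3.2×5.2/((3.2+5.35)(5.2+5.35)) = 50.177 kPa
Final effective stress: σ'_f = σ'_0 + Δσ = 44.197 + 50.177 = 94.374 kPa.
Normally consolidated clay, so the full stress increment lies on the virgin compression line:
S_c = C_c·H/(1+e₀)·log₁₀(σ'_f/σ'_0) = 0.27×4.7/(1+0.6)×log₁₀(94.374/44.197)
    = 0.79313 × 0.32946 = 0.2613 m

S_c ≈ 261 mm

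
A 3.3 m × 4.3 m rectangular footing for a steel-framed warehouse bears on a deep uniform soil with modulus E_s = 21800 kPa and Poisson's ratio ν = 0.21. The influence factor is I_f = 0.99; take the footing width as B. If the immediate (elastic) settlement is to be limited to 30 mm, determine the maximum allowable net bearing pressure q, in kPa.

S_e = q·B·(1−ν²)/E_s · I_f  ⇒  q = S_e·E_s / (B·(1−ν²)·I_f).
q = 0.03 × 21800 / (3.3 × 0.9559 × 0.99) = 209.4 kPa

q ≈ 209 kPa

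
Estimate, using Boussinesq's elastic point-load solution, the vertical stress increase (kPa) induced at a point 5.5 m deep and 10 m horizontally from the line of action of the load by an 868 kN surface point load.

Δσ_z ≈ 0.356 kPa

Boussinesq vertical stress below a point load on an elastic half-space:
Δσ_z = 3P/(2πz²) · [1 + (r/z)²]^(−5/2)
r/z = 10/5.5 = 1.8182; [1+(r/z)²]^(−5/2) = 0.025994.
Δσ_z = 3×868/(2π×5.5²) × 0.025994 = 13.7 × 0.025994 = 0.3561 kPa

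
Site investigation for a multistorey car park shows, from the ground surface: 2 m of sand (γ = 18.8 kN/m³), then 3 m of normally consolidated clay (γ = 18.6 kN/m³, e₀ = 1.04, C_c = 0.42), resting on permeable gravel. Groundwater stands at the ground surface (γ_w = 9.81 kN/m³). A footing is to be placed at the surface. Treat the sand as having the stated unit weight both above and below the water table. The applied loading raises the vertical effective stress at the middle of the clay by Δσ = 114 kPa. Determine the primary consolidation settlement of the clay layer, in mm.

S_c ≈ 413 mm

Mid-depth of clay below the ground surface: z = 2 + 3/2 = 3.5 m.
Total vertical stress at mid-clay: σ_v = 18.8×2 + 18.6×1.5 = 65.5 kPa.
Pore pressure: u = 9.81×(3.5 − 0) = 34.335 kPa.
Initial effective stress: σ'_0 = σ_v − u = 65.5 − 34.335 = 31.165 kPa.
Final effective stress: σ'_f = σ'_0 + Δσ = 31.165 + 114 = 145.16 kPa.
Normally consolidated clay, so the full stress increment lies on the virgin compression line:
S_c = C_c·H/(1+e₀)·log₁₀(σ'_f/σ'_0) = 0.42×3/(1+1.04)×log₁₀(145.16/31.165)
    = 0.61765 × 0.66818 = 0.4127 m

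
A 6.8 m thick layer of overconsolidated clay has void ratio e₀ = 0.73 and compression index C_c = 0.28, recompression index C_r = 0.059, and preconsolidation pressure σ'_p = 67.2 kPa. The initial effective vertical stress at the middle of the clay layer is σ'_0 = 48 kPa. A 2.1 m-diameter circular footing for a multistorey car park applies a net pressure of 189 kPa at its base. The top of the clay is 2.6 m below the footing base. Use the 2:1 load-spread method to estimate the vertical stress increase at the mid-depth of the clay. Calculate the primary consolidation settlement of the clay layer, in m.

S_c ≈ 0.0236 m

Mid-depth of clay below the footing base: z = 2.6 + 6.8/2 = 6 m.
Stress increase at mid-clay by the 2:1 spreading method:
Δσ ≈ qD²/(D+z)² = 189×2.1²/(2.1+6)² = 12.704 kPa
Final effective stress: σ'_f = 48 + 12.704 = 60.704 kPa.
σ'_f = 60.704 ≤ σ'_p = 67.2 kPa, so the clay remains overconsolidated and only the recompression index applies:
S_c = C_r·H/(1+e₀)·log₁₀(σ'_f/σ'_0) = 0.059×6.8/1.73×log₁₀(60.704/48)
    = 0.23191 × 0.10198 = 0.02365 m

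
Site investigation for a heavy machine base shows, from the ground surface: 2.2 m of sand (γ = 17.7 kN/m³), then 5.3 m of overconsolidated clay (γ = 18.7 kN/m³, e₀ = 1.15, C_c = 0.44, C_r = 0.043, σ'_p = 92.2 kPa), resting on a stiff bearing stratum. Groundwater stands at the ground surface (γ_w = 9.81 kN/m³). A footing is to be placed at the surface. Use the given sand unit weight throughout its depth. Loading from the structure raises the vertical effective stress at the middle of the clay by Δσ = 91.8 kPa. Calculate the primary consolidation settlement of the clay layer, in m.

Mid-depth of clay below the ground surface: z = 2.2 + 5.3/2 = 4.85 m.
Total vertical stress at mid-clay: σ_v = 17.7×2.2 + 18.7×2.65 = 88.495 kPa.
Pore pressure: u = 9.81×(4.85 − 0) = 47.578 kPa.
Initial effective stress: σ'_0 = σ_v − u = 88.495 − 47.578 = 40.917 kPa.
Final effective stress: σ'_f = 40.917 + 91.8 = 132.72 kPa.
σ'_f = 132.72 > σ'_p = 92.2 kPa, so the stress path crosses the preconsolidation pressure — recompression up to σ'_p, then virgin compression beyond:
S_c = H/(1+e₀)·[C_r·log₁₀(σ'_p/σ'_0) + C_c·log₁₀(σ'_f/σ'_p)]
    = 5.3/2.15 × [0.043×log₁₀(92.2/40.917) + 0.44×log₁₀(132.72/92.2)]
    = 2.4651 × [0.015172 + 0.06961] = 0.209 m

S_c ≈ 0.209 m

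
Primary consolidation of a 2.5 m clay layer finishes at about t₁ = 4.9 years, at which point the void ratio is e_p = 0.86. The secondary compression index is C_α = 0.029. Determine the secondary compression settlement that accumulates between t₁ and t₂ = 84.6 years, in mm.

S_s ≈ 48.2 mm

Secondary compression: S_s = C_α·H/(1+e_p)·log₁₀(t₂/t₁)
S_s = 0.029×2.5/(1+0.86)×log₁₀(84.6/4.9)
    = 0.03898 × 1.237 = 0.04822 m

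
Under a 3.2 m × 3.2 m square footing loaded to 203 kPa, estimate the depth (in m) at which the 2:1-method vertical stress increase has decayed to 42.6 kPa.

z ≈ 3.79 m

2:1 spreading — at depth z the loaded area has grown by z in each plan dimension:
qB²/(B+z)² = Δσ_z ⇒ z = B(√(q/Δσ_z) − 1) = 3.2×(√(203/42.6) − 1) = 3.785 m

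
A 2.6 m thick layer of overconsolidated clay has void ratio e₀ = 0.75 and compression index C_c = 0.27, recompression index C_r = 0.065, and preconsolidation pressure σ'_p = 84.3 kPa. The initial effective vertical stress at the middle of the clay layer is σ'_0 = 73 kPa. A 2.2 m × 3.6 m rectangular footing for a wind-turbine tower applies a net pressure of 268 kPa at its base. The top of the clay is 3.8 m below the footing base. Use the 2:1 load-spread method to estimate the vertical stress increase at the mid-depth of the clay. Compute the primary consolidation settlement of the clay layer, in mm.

S_c ≈ 46.6 mm

Mid-depth of clay below the footing base: z = 3.8 + 2.6/2 = 5.1 m.
Stress increase at mid-clay by the 2:1 spreading method:
Δσ = qBL/((B+z)(L+z)) = 268×2.2×3.6/((2.2+5.1)(3.6+5.1)) = 33.421 kPa
Final effective stress: σ'_f = 73 + 33.421 = 106.42 kPa.
σ'_f = 106.42 > σ'_p = 84.3 kPa, so the stress path crosses the preconsolidation pressure — recompression up to σ'_p, then virgin compression beyond:
S_c = H/(1+e₀)·[C_r·log₁₀(σ'_p/σ'_0) + C_c·log₁₀(σ'_f/σ'_p)]
    = 2.6/1.75 × [0.065×log₁₀(84.3/73) + 0.27×log₁₀(106.42/84.3)]
    = 1.4857 × [0.0040628 + 0.027323] = 0.04663 m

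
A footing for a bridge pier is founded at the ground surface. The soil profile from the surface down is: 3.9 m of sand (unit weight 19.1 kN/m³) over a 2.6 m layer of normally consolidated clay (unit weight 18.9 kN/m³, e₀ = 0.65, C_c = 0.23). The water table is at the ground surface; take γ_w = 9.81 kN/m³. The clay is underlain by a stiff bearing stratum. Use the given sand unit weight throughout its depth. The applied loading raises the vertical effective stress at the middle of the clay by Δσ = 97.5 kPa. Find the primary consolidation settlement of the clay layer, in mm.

Mid-depth of clay below the ground surface: z = 3.9 + 2.6/2 = 5.2 m.
Total vertical stress at mid-clay: σ_v = 19.1×3.9 + 18.9×1.3 = 99.06 kPa.
Pore pressure: u = 9.81×(5.2 − 0) = 51.012 kPa.
Initial effective stress: σ'_0 = σ_v − u = 99.06 − 51.012 = 48.048 kPa.
Final effective stress: σ'_f = σ'_0 + Δσ = 48.048 + 97.5 = 145.55 kPa.
Normally consolidated clay, so the full stress increment lies on the virgin compression line:
S_c = C_c·H/(1+e₀)·log₁₀(σ'_f/σ'_0) = 0.23×2.6/(1+0.65)×log₁₀(145.55/48.048)
    = 0.36242 × 0.48134 = 0.1744 m

S_c ≈ 174 mm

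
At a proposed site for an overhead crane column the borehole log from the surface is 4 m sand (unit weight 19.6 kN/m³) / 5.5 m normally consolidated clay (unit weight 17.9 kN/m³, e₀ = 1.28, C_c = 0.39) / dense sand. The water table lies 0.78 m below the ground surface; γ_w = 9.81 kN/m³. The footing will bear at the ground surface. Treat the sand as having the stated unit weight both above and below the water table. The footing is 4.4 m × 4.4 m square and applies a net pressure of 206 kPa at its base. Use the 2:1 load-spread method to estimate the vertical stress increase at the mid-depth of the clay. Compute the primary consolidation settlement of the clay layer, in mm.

S_c ≈ 156 mm

Mid-depth of clay below the ground surface: z = 4 + 5.5/2 = 6.75 m.
Total vertical stress at mid-clay: σ_v = 19.6×4 + 17.9×2.75 = 127.62 kPa.
Pore pressure: u = 9.81×(6.75 − 0.78) = 58.566 kPa.
Initial effective stress: σ'_0 = σ_v − u = 127.62 − 58.566 = 69.054 kPa.
Stress increase at mid-clay by the 2:1 spreading method:
Δσ = qBL/((B+z)(L+z)) = 206×4.4×4.4/((4.4+6.75)(4.4+6.75)) = 32.079 kPa
Final effective stress: σ'_f = σ'_0 + Δσ = 69.054 + 32.079 = 101.13 kPa.
Normally consolidated clay, so the full stress increment lies on the virgin compression line:
S_c = C_c·H/(1+e₀)·log₁₀(σ'_f/σ'_0) = 0.39×5.5/(1+1.28)×log₁₀(101.13/69.054)
    = 0.94079 × 0.16569 = 0.1559 m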